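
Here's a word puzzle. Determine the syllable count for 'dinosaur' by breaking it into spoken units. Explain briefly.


Break 'dinosaur' into syllables: di-no-saur -> di | no | saur = 3 syllables

3 syllables


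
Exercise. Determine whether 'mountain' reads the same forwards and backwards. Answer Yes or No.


Forward: 'mountain'
Reversed: 'niatnuom'
They differ.

No


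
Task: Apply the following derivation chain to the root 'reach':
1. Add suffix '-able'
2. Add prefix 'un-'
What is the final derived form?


Step 1: Add suffix '-able' to 'reach' = 'reachable'
Step 2: Add prefix 'un-' to 'reachable' = 'unreachable'

unreachable


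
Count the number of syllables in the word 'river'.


Break 'river' into syllables: riv-er -> riv | er = 2 syllables

2 syllables


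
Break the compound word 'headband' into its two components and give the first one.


Split 'headband' into 'head' + 'band'. The first part is 'head'.

head


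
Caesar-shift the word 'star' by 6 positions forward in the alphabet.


Shift each letter by 6: s -> y, t -> z, a -> g, r -> x. Result: 'yzgx'.

yzgx


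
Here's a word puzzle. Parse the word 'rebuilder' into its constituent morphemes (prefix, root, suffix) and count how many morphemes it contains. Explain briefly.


Step 1: Identify prefix: 're' (meaning: again)
Step 2: Identify root: 'build'
Step 3: Identify suffix(es): 'er'
Decomposition: re- (prefix: again) + build (root) + -er (suffix: one who)
Total morphemes: 3

3 morphemes (re- (prefix: again) + build (root) + -er (suffix: one who))


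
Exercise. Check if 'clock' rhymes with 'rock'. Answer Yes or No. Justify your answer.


Rime (stressed vowel + following sounds) of 'clock': -ock = /ɒk/
Rime of 'rock': -ock = /ɒk/
/ɒk/ and /ɒk/ are the same ending sound, so the words rhyme.

Yes


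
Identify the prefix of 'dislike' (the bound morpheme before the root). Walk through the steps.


The word 'dislike' = 'dis' (prefix) + 'like' (root). The prefix is 'dis'.

dis


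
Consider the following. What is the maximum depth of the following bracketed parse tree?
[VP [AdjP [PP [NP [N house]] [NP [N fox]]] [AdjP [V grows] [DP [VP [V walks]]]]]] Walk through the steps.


Count bracket nesting levels:
'[' at pos 0: depth = 1
'[' at pos 4: depth = 2
'[' at pos 10: depth = 3
'[' at pos 14: depth = 4
'[' at pos 18: depth = 5
'[' at pos 29: depth = 4
'[' at pos 33: depth = 5
'[' at pos 43: depth = 3
'[' at pos 49: depth = 4
'[' at pos 59: depth = 4
'[' at pos 63: depth = 5
'[' at pos 67: depth = 6
Maximum depth reached: 6

6


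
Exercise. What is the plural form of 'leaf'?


Apply rule: Change -f to -ves. 'leaf' becomes 'leaves'.

leaves


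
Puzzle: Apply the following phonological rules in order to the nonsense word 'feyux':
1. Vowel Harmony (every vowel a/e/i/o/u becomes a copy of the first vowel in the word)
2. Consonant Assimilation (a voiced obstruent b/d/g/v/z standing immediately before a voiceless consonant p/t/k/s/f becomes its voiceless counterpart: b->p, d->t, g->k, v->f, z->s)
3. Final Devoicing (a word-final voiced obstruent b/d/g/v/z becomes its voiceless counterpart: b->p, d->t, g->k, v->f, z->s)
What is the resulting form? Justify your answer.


Starting form: 'feyux'
Rule 1: Vowel Harmony: all vowels become 'e' (matching first vowel). 'feyux' -> 'feyex'
Rule 2: Consonant Assimilation: no voiced obstruent (b/d/g/v/z) stands immediately before a voiceless consonant (p/t/k/s/f). No change.
Rule 3: Final Devoicing: final consonant 'x' is not one of the voiced obstruents b/d/g/v/z. No change.
Final form: 'feyex'

feyex


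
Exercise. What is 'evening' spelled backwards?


Reverse 'evening' character by character: 'gnineve'.

gnineve


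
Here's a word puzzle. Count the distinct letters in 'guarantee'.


Unique letters in 'guarantee': {a, e, g, n, r, t, u} = 7 distinct letters.

7


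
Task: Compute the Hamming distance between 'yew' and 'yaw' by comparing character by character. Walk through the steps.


Alignment:
Position 1: 'y' vs 'y' = match
Position 2: 'e' vs 'a' = DIFFER
Position 3: 'w' vs 'w' = match
Total differences: 1

1


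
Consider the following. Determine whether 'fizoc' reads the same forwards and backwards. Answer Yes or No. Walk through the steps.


Forward: 'fizoc'
Reversed: 'cozif'
They differ.

No


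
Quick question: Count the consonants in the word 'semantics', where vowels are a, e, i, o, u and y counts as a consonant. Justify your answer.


Consonants in 'semantics': s, m, n, t, c, s = 6 consonants.

6


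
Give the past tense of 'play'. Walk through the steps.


Apply rule: Add -ed. 'play' becomes 'played'.

played


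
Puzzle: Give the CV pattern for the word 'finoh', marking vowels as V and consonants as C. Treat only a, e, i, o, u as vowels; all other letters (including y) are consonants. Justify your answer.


Letter mapping: f = C, i = V, n = C, o = V, h = C.

CVCVC


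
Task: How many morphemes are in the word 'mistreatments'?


Decomposition: mis- (prefix) + treat (root) + -ment (suffix) + -s (plural) = 4 morpheme(s)

4 morphemes


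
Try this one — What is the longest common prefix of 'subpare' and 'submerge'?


Compare from the start: 3 characters match: 'sub'. Mismatch at position 4: 'p' vs 'm'.

sub


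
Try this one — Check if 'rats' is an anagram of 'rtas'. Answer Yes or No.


Sorted letters of 'rats': 'arst'
Sorted letters of 'rtas': 'arst'
They match.

Yes


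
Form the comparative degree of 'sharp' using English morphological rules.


Apply comparative formation (add -er): 'sharp' -> 'sharper'.

sharper


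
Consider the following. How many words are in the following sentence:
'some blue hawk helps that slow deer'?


Split into words: some | blue | hawk | helps | that | slow | deer = 7 words.

7


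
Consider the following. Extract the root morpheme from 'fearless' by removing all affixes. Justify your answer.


Remove suffix '-less' from 'fearless' to get root 'fear'.

fear


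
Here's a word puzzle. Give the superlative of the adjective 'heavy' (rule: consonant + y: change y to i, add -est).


Apply superlative formation (consonant + y: change y to i, add -est): 'heavy' -> 'heaviest'.

heaviest


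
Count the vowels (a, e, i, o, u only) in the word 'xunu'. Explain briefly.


Vowels in 'xunu': u, u = 2 vowels.

2


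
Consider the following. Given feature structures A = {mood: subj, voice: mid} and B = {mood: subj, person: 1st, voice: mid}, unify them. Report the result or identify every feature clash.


Compare features:
mood: A=subj vs B=subj -> unified: subj
person: A=_ vs B=1st -> unified: 1st
voice: A=mid vs B=mid -> unified: mid
No clashes found.

Unified: {mood: subj, person: 1st, voice: mid}


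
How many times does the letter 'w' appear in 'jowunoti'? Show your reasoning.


Letter 'w' in 'jowunoti': found at position(s) 3 = 1 occurrence(s).

1


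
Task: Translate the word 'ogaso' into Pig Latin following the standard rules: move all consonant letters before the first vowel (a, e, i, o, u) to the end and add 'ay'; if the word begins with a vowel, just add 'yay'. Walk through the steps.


'ogaso' starts with a vowel, so add 'yay': 'ogasoyay'.

ogasoyay


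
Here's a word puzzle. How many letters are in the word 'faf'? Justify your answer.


Spell out 'faf' and number each letter: f(1), a(2), f(3). Total: 3 letters.

3


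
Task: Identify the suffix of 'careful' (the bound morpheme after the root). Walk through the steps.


The word 'careful' = 'care' (root) + '-ful' (suffix). The suffix is '-ful'.

ful


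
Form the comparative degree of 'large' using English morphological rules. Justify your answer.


Apply comparative formation (ends in e: add -r): 'large' -> 'larger'.

larger


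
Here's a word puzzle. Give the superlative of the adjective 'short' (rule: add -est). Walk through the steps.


Apply superlative formation (add -est): 'short' -> 'shortest'.

shortest


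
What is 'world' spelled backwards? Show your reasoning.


Reverse 'world' character by character: 'dlrow'.

dlrow


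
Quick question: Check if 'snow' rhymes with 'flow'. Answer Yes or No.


Rime (stressed vowel + following sounds) of 'snow': -ow = /oʊ/
Rime of 'flow': -ow = /oʊ/
/oʊ/ and /oʊ/ are the same ending sound, so the words rhyme.

Yes


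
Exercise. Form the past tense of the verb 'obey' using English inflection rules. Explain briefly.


Apply rule: Add -ed. 'obey' becomes 'obeyed'.

obeyed


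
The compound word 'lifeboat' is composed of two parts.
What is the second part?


Split 'lifeboat' into 'life' + 'boat'. The second part is 'boat'.

boat


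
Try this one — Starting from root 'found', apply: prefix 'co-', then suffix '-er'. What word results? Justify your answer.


Step 1: Add prefix 'co-' to 'found' = 'cofound'
Step 2: Add suffix '-er' to 'cofound' = 'cofounder'

cofounder


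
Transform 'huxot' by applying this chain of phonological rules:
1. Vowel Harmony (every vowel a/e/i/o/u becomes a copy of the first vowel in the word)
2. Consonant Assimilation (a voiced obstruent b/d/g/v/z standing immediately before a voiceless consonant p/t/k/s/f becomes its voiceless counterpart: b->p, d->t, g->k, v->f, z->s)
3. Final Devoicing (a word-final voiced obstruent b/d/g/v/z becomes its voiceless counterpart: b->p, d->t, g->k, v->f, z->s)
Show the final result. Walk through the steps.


Starting form: 'huxot'
Rule 1: Vowel Harmony: all vowels become 'u' (matching first vowel). 'huxot' -> 'huxut'
Rule 2: Consonant Assimilation: no voiced obstruent (b/d/g/v/z) stands immediately before a voiceless consonant (p/t/k/s/f). No change.
Rule 3: Final Devoicing: final consonant 't' is not one of the voiced obstruents b/d/g/v/z. No change.
Final form: 'huxut'

huxut


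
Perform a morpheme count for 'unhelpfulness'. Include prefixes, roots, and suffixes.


Decomposition: un- (prefix) + help (root) + -ful (suffix) + -ness (suffix) = 4 morpheme(s)

4 morphemes


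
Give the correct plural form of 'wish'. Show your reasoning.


Apply rule: Add -es (sibilant/fricative ending). 'wish' becomes 'wishes'.

wishes


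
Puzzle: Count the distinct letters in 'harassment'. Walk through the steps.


Unique letters in 'harassment': {a, e, h, m, n, r, s, t} = 8 distinct letters.

8


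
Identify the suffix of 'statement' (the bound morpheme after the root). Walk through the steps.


The word 'statement' = 'state' (root) + '-ment' (suffix). The suffix is '-ment'.

ment


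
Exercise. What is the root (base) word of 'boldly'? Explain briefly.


Remove suffix '-ly' from 'boldly' to get root 'bold'.

bold


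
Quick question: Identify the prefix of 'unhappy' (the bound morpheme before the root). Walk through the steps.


The word 'unhappy' = 'un' (prefix) + 'happy' (root). The prefix is 'un'.

un


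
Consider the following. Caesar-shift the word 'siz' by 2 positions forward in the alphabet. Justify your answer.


Shift each letter by 2: s -> u, i -> k, z -> b. Result: 'ukb'.

ukb


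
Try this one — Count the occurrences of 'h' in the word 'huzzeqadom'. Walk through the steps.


Letter 'h' in 'huzzeqadom': found at position(s) 1 = 1 occurrence(s).

1


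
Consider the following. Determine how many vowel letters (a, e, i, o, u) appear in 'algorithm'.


Vowels in 'algorithm': a, o, i = 3 vowels.

3


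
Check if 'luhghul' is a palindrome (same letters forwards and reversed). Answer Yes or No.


Forward: 'luhghul'
Reversed: 'luhghul'
They are identical.

Yes


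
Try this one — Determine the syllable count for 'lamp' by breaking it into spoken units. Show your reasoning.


Break 'lamp' into syllables: lamp -> lamp = 1 syllable

1 syllable


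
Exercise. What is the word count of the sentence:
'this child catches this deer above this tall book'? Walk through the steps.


Split into words: this | child | catches | this | deer | above | this | tall | book = 9 words.

9


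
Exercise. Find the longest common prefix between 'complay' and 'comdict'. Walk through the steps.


Compare from the start: 3 characters match: 'com'. Mismatch at position 4: 'p' vs 'd'.

com


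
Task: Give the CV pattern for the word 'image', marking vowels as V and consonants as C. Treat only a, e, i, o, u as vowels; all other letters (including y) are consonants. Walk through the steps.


Letter mapping: i = V, m = C, a = V, g = C, e = V.

VCVCV


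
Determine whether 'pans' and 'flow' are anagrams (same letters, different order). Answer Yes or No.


Sorted letters of 'pans': 'anps'
Sorted letters of 'flow': 'flow'
They do not match.

No


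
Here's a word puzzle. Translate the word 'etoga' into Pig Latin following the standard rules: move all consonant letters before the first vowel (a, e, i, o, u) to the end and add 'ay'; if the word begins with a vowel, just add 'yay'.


'etoga' starts with a vowel, so add 'yay': 'etogayay'.

etogayay


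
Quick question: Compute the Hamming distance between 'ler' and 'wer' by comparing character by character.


Alignment:
Position 1: 'l' vs 'w' = DIFFER
Position 2: 'e' vs 'e' = match
Position 3: 'r' vs 'r' = match
Total differences: 1

1


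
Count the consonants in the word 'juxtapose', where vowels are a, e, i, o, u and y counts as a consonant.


Consonants in 'juxtapose': j, x, t, p, s = 5 consonants.

5


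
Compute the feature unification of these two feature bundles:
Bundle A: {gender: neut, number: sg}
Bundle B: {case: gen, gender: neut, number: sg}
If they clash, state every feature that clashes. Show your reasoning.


Compare features:
case: A=_ vs B=gen -> unified: gen
gender: A=neut vs B=neut -> unified: neut
number: A=sg vs B=sg -> unified: sg
No clashes found.

Unified: {case: gen, gender: neut, number: sg}


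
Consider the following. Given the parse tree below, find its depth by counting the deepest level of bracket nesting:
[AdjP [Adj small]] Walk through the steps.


Count bracket nesting levels:
'[' at pos 0: depth = 1
'[' at pos 6: depth = 2
Maximum depth reached: 2

2


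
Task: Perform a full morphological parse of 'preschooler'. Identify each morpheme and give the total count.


Step 1: Identify prefix: 'pre' (meaning: before)
Step 2: Identify root: 'school'
Step 3: Identify suffix(es): 'er'
Decomposition: pre- (prefix: before) + school (root) + -er (suffix: one who)
Total morphemes: 3

3 morphemes (pre- (prefix: before) + school (root) + -er (suffix: one who))


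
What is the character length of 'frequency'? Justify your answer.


Spell out 'frequency' and number each letter: f(1), r(2), e(3), q(4), u(5), e(6), n(7), c(8), y(9). Total: 9 letters.

9


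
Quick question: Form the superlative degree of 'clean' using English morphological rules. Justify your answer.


Apply superlative formation (add -est): 'clean' -> 'cleanest'.

cleanest


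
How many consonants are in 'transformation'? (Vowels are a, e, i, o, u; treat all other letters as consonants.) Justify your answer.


Consonants in 'transformation': t, r, n, s, f, r, m, t, n = 9 consonants.

9


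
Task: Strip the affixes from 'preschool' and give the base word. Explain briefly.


Remove prefix 'pre' from 'preschool' to get root 'school'.

school


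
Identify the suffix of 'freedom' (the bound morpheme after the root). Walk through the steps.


The word 'freedom' = 'free' (root) + '-dom' (suffix). The suffix is '-dom'.

dom


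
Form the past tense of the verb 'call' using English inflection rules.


Apply rule: Add -ed. 'call' becomes 'called'.

called


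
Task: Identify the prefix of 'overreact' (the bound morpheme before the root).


The word 'overreact' = 'over' (prefix) + 'react' (root). The prefix is 'over'.

over


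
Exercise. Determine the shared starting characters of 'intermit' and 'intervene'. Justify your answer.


Compare from the start: 5 characters match: 'inter'. Mismatch at position 6: 'm' vs 'v'.

inter


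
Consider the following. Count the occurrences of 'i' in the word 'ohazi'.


Letter 'i' in 'ohazi': found at position(s) 5 = 1 occurrence(s).

1


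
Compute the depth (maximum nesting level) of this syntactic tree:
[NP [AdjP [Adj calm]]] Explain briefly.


Count bracket nesting levels:
'[' at pos 0: depth = 1
'[' at pos 4: depth = 2
'[' at pos 10: depth = 3
Maximum depth reached: 3

3


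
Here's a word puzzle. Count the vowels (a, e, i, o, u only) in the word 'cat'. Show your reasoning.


Vowels in 'cat': a = 1 vowels.

1


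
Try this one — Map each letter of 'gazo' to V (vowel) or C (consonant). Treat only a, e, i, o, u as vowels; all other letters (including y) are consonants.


Letter mapping: g = C, a = V, z = C, o = V.

CVCV


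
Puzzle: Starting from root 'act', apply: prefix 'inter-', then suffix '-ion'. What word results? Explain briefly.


Step 1: Add prefix 'inter-' to 'act' = 'interact'
Step 2: Add suffix '-ion' to 'interact' = 'interaction'

interaction


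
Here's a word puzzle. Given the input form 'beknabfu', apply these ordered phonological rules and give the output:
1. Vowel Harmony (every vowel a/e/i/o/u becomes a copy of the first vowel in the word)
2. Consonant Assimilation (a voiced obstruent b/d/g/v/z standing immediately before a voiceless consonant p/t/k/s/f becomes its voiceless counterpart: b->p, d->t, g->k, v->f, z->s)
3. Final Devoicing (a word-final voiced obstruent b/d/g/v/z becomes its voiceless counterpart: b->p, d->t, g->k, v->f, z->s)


Starting form: 'beknabfu'
Rule 1: Vowel Harmony: all vowels become 'e' (matching first vowel). 'beknabfu' -> 'beknebfe'
Rule 2: Consonant Assimilation: voiced obstruent before voiceless consonant becomes voiceless ('bf' -> 'pf'). 'beknebfe' -> 'beknepfe'
Rule 3: Final Devoicing: the word ends in the vowel 'e', not a consonant. No change.
Final form: 'beknepfe'

beknepfe


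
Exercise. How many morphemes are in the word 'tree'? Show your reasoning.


Decomposition: tree (free morpheme) = 1 morpheme(s)

1 morphemes


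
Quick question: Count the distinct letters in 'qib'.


Unique letters in 'qib': {b, i, q} = 3 distinct letters.

3


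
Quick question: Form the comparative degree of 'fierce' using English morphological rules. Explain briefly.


Apply comparative formation (ends in e: add -r): 'fierce' -> 'fiercer'.

fiercer


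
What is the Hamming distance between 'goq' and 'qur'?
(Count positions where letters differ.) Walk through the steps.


Alignment:
Position 1: 'g' vs 'q' = DIFFER
Position 2: 'o' vs 'u' = DIFFER
Position 3: 'q' vs 'r' = DIFFER
Total differences: 3

3


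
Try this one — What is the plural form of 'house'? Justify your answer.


Apply rule: Add -s. 'house' becomes 'houses'.

houses


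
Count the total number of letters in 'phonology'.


Spell out 'phonology' and number each letter: p(1), h(2), o(3), n(4), o(5), l(6), o(7), g(8), y(9). Total: 9 letters.

9


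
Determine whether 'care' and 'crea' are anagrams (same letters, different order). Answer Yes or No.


Sorted letters of 'care': 'acer'
Sorted letters of 'crea': 'acer'
They match.

Yes


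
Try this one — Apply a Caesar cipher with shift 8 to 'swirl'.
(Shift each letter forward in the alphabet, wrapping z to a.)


Shift each letter by 8: s -> a, w -> e, i -> q, r -> z, l -> t. Result: 'aeqzt'.

aeqzt


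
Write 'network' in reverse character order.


Reverse 'network' character by character: 'krowten'.

krowten


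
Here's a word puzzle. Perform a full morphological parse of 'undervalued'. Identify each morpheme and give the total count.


Step 1: Identify prefix: 'under' (meaning: beneath/insufficient)
Step 2: Identify root: 'value'
Step 3: Identify suffix(es): 'ed'
Decomposition: under- (prefix: beneath/insufficient) + value (root) + -ed (suffix: past)
Total morphemes: 3

3 morphemes (under- (prefix: beneath/insufficient) + value (root) + -ed (suffix: past))


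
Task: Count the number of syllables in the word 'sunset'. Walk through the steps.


Break 'sunset' into syllables: sun-set -> sun | set = 2 syllables

2 syllables


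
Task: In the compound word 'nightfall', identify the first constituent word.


Split 'nightfall' into 'night' + 'fall'. The first part is 'night'.

night


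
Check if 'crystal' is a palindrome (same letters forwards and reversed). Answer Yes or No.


Forward: 'crystal'
Reversed: 'latsyrc'
They differ.

No


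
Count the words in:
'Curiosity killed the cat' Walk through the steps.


Split into words: Curiosity | killed | the | cat = 4 words.

4


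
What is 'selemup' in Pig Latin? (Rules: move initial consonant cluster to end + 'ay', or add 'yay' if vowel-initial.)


'selemup': move consonant cluster 's' to end and add 'ay': 'elemupsay'.

elemupsay


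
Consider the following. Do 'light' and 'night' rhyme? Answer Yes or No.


Rime (stressed vowel + following sounds) of 'light': -ight = /aɪt/
Rime of 'night': -ight = /aɪt/
/aɪt/ and /aɪt/ are the same ending sound, so the words rhyme.

Yes


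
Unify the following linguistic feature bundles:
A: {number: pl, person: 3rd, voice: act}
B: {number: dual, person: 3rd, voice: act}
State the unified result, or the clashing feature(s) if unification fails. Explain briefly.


Compare features:
number: A=pl vs B=dual -> CLASH
person: A=3rd vs B=3rd -> unified: 3rd
voice: A=act vs B=act -> unified: act
Clash detected on feature 'number' (pl vs dual); unification fails.

CLASH on 'number' (pl vs dual)


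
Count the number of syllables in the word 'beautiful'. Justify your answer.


Break 'beautiful' into syllables: beau-ti-ful -> beau | ti | ful = 3 syllables

3 syllables


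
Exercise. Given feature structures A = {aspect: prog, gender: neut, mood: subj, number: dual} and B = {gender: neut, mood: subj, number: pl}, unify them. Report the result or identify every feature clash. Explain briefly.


Compare features:
aspect: A=prog vs B=_ -> unified: prog
gender: A=neut vs B=neut -> unified: neut
mood: A=subj vs B=subj -> unified: subj
number: A=dual vs B=pl -> CLASH
Clash detected on feature 'number' (dual vs pl); unification fails.

CLASH on 'number' (dual vs pl)


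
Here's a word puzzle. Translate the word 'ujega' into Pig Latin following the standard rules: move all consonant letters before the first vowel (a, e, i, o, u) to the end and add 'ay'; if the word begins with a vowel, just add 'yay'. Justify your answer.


'ujega' starts with a vowel, so add 'yay': 'ujegayay'.

ujegayay


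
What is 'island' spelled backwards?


Reverse 'island' character by character: 'dnalsi'.

dnalsi


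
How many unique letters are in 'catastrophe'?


Unique letters in 'catastrophe': {a, c, e, h, o, p, r, s, t} = 9 distinct letters.

9


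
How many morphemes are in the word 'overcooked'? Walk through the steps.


Decomposition: over- (prefix) + cook (root) + -ed (suffix) = 3 morpheme(s)

3 morphemes


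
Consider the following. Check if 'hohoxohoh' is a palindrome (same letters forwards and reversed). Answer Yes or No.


Forward: 'hohoxohoh'
Reversed: 'hohoxohoh'
They are identical.

Yes


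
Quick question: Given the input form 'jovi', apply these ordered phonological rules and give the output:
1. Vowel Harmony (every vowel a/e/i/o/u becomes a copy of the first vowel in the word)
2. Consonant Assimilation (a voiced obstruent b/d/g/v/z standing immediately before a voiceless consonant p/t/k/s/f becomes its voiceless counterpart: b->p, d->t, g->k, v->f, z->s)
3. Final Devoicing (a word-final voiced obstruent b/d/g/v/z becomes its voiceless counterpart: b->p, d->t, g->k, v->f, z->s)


Starting form: 'jovi'
Rule 1: Vowel Harmony: all vowels become 'o' (matching first vowel). 'jovi' -> 'jovo'
Rule 2: Consonant Assimilation: no voiced obstruent (b/d/g/v/z) stands immediately before a voiceless consonant (p/t/k/s/f). No change.
Rule 3: Final Devoicing: the word ends in the vowel 'o', not a consonant. No change.
Final form: 'jovo'

jovo


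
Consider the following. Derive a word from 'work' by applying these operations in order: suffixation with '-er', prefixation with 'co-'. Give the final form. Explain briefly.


Step 1: Add suffix '-er' to 'work' = 'worker'
Step 2: Add prefix 'co-' to 'worker' = 'coworker'

coworker


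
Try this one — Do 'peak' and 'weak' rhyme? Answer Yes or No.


Rime (stressed vowel + following sounds) of 'peak': -eak = /iːk/
Rime of 'weak': -eak = /iːk/
/iːk/ and /iːk/ are the same ending sound, so the words rhyme.

Yes


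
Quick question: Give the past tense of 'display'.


Apply rule: Add -ed. 'display' becomes 'displayed'.

displayed


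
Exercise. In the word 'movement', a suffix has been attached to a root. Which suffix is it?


The word 'movement' = 'move' (root) + '-ment' (suffix). The suffix is '-ment'.

ment


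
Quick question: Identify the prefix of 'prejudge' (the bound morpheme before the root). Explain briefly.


The word 'prejudge' = 'pre' (prefix) + 'judge' (root). The prefix is 'pre'.

pre


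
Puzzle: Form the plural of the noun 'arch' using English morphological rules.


Apply rule: Add -es (sibilant/fricative ending). 'arch' becomes 'arches'.

arches


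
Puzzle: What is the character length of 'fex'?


Spell out 'fex' and number each letter: f(1), e(2), x(3). Total: 3 letters.

3


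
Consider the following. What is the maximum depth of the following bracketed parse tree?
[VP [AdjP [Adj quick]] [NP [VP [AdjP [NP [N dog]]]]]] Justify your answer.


Count bracket nesting levels:
'[' at pos 0: depth = 1
'[' at pos 4: depth = 2
'[' at pos 10: depth = 3
'[' at pos 23: depth = 2
'[' at pos 27: depth = 3
'[' at pos 31: depth = 4
'[' at pos 37: depth = 5
'[' at pos 41: depth = 6
Maximum depth reached: 6

6


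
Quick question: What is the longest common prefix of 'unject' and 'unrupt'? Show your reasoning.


Compare from the start: 2 characters match: 'un'. Mismatch at position 3: 'j' vs 'r'.

un


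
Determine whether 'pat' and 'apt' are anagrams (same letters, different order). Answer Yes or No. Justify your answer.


Sorted letters of 'pat': 'apt'
Sorted letters of 'apt': 'apt'
They match.

Yes


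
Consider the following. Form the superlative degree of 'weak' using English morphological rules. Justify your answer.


Apply superlative formation (add -est): 'weak' -> 'weakest'.

weakest


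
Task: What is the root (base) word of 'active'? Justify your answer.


Remove suffix '-ive' from 'active' to get root 'act'.

act


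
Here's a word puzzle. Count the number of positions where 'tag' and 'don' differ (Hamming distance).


Alignment:
Position 1: 't' vs 'd' = DIFFER
Position 2: 'a' vs 'o' = DIFFER
Position 3: 'g' vs 'n' = DIFFER
Total differences: 3

3


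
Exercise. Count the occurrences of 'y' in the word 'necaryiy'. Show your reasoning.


Letter 'y' in 'necaryiy': found at position(s) 6, 8 = 2 occurrence(s).

2


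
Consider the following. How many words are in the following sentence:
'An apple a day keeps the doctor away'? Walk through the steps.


Split into words: An | apple | a | day | keeps | the | doctor | away = 8 words.

8


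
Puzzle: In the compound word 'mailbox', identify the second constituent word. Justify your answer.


Split 'mailbox' into 'mail' + 'box'. The second part is 'box'.

box


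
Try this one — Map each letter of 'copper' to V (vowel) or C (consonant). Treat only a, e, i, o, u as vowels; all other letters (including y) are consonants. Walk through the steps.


Letter mapping: c = C, o = V, p = C, p = C, e = V, r = C.

CVCCVC


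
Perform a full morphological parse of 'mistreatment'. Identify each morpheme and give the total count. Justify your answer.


Step 1: Identify prefix: 'mis' (meaning: wrongly)
Step 2: Identify root: 'treat'
Step 3: Identify suffix(es): 'ment'
Decomposition: mis- (prefix: wrongly) + treat (root) + -ment (suffix: action/result)
Total morphemes: 3

3 morphemes (mis- (prefix: wrongly) + treat (root) + -ment (suffix: action/result))


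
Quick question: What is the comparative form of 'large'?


Apply comparative formation (ends in e: add -r): 'large' -> 'larger'.

larger


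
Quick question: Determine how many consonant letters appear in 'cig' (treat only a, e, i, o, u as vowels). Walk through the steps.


Consonants in 'cig': c, g = 2 consonants.

2


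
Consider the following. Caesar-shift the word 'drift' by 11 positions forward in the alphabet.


Shift each letter by 11: d -> o, r -> c, i -> t, f -> q, t -> e. Result: 'octqe'.

octqe


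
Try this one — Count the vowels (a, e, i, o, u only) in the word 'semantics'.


Vowels in 'semantics': e, a, i = 3 vowels.

3


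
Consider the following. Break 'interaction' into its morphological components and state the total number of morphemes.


Step 1: Identify prefix: 'inter' (meaning: between)
Step 2: Identify root: 'act'
Step 3: Identify suffix(es): 'ion'
Decomposition: inter- (prefix: between) + act (root) + -ion (suffix: act of)
Total morphemes: 3

3 morphemes (inter- (prefix: between) + act (root) + -ion (suffix: act of))


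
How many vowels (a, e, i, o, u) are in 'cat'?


Vowels in 'cat': a = 1 vowels.

1


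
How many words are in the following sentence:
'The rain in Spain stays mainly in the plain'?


Split into words: The | rain | in | Spain | stays | mainly | in | the | plain = 9 words.

9


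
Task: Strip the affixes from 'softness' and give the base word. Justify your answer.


Remove suffix '-ness' from 'softness' to get root 'soft'.

soft


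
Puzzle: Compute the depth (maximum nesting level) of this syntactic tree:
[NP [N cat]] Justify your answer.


Count bracket nesting levels:
'[' at pos 0: depth = 1
'[' at pos 4: depth = 2
Maximum depth reached: 2

2


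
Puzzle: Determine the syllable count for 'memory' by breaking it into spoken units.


Break 'memory' into syllables: mem-o-ry -> mem | o | ry = 3 syllables

3 syllables


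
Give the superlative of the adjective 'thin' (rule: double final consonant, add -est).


Apply superlative formation (double final consonant, add -est): 'thin' -> 'thinnest'.

thinnest


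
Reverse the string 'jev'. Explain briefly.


Reverse 'jev' character by character: 'vej'.

vej


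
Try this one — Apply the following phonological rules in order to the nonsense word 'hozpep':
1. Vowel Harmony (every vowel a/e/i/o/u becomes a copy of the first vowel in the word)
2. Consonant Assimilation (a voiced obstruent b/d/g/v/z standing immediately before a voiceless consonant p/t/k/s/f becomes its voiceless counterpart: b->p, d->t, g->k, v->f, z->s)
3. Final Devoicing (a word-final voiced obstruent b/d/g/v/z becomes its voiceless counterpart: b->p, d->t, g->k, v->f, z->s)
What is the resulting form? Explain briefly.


Starting form: 'hozpep'
Rule 1: Vowel Harmony: all vowels become 'o' (matching first vowel). 'hozpep' -> 'hozpop'
Rule 2: Consonant Assimilation: voiced obstruent before voiceless consonant becomes voiceless ('zp' -> 'sp'). 'hozpop' -> 'hospop'
Rule 3: Final Devoicing: final consonant 'p' is not one of the voiced obstruents b/d/g/v/z. No change.
Final form: 'hospop'

hospop


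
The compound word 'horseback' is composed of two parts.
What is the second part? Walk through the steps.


Split 'horseback' into 'horse' + 'back'. The second part is 'back'.

back


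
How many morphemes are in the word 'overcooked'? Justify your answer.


Decomposition: over- (prefix) + cook (root) + -ed (suffix) = 3 morpheme(s)

3 morphemes


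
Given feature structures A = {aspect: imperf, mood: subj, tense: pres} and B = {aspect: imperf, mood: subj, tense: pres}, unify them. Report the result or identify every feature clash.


Compare features:
aspect: A=imperf vs B=imperf -> unified: imperf
mood: A=subj vs B=subj -> unified: subj
tense: A=pres vs B=pres -> unified: pres
No clashes found.

Unified: {aspect: imperf, mood: subj, tense: pres}


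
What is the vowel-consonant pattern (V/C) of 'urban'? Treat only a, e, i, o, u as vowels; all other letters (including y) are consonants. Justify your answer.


Letter mapping: u = V, r = C, b = C, a = V, n = C.

VCCVC


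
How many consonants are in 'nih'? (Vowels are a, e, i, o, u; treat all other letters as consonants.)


Consonants in 'nih': n, h = 2 consonants.

2


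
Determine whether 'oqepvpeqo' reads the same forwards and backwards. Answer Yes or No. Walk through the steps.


Forward: 'oqepvpeqo'
Reversed: 'oqepvpeqo'
They are identical.

Yes


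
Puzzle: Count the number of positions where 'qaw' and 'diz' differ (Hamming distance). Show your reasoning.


Alignment:
Position 1: 'q' vs 'd' = DIFFER
Position 2: 'a' vs 'i' = DIFFER
Position 3: 'w' vs 'z' = DIFFER
Total differences: 3

3


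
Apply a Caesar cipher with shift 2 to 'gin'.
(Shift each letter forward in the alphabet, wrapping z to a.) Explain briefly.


Shift each letter by 2: g -> i, i -> k, n -> p. Result: 'ikp'.

ikp


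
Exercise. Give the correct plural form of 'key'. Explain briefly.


Apply rule: Add -s. 'key' becomes 'keys'.

keys


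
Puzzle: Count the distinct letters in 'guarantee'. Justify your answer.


Unique letters in 'guarantee': {a, e, g, n, r, t, u} = 7 distinct letters.

7


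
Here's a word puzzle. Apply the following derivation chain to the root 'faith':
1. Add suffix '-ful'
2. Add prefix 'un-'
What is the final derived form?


Step 1: Add suffix '-ful' to 'faith' = 'faithful'
Step 2: Add prefix 'un-' to 'faithful' = 'unfaithful'

unfaithful


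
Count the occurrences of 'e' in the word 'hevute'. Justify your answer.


Letter 'e' in 'hevute': found at position(s) 2, 6 = 2 occurrence(s).

2


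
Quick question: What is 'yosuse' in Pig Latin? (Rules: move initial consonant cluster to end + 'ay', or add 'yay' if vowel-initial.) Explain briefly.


'yosuse': move consonant cluster 'y' to end and add 'ay': 'osuseyay'.

osuseyay


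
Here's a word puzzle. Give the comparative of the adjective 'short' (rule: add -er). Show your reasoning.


Apply comparative formation (add -er): 'short' -> 'shorter'.

shorter


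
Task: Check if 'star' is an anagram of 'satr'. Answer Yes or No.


Sorted letters of 'star': 'arst'
Sorted letters of 'satr': 'arst'
They match.

Yes


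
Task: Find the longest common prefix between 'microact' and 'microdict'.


Compare from the start: 5 characters match: 'micro'. Mismatch at position 6: 'a' vs 'd'.

micro


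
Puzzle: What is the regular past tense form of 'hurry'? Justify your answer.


Apply rule: Change -y to -ied. 'hurry' becomes 'hurried'.

hurried


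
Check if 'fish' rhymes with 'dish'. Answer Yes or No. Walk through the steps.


Rime (stressed vowel + following sounds) of 'fish': -ish = /ɪʃ/
Rime of 'dish': -ish = /ɪʃ/
/ɪʃ/ and /ɪʃ/ are the same ending sound, so the words rhyme.

Yes


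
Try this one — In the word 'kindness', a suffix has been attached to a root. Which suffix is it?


The word 'kindness' = 'kind' (root) + '-ness' (suffix). The suffix is '-ness'.

ness


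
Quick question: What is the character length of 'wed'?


Spell out 'wed' and number each letter: w(1), e(2), d(3). Total: 3 letters.

3


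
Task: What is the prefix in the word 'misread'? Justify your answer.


The word 'misread' = 'mis' (prefix) + 'read' (root). The prefix is 'mis'.

mis


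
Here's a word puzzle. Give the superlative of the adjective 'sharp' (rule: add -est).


Apply superlative formation (add -est): 'sharp' -> 'sharpest'.

sharpest


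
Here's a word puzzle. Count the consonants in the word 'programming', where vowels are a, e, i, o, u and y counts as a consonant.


Consonants in 'programming': p, r, g, r, m, m, n, g = 8 consonants.

8


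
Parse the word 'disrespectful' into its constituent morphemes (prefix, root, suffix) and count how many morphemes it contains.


Step 1: Identify prefix: 'dis' (meaning: not/apart)
Step 2: Identify root: 'respect'
Step 3: Identify suffix(es): 'ful'
Decomposition: dis- (prefix: not/apart) + respect (root) + -ful (suffix: full of)
Total morphemes: 3

3 morphemes (dis- (prefix: not/apart) + respect (root) + -ful (suffix: full of))


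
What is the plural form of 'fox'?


Apply rule: Add -es (sibilant/fricative ending). 'fox' becomes 'foxes'.

foxes


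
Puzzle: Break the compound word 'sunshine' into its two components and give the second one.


Split 'sunshine' into 'sun' + 'shine'. The second part is 'shine'.

shine


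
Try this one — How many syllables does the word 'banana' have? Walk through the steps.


Break 'banana' into syllables: ba-na-na -> ba | na | na = 3 syllables

3 syllables


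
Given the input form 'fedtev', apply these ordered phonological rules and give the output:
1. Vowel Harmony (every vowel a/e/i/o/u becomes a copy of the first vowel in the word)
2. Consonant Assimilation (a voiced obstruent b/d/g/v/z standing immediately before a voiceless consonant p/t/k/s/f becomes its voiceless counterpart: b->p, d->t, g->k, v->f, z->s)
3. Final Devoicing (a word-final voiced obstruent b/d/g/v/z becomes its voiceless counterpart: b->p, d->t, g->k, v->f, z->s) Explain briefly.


Starting form: 'fedtev'
Rule 1: Vowel Harmony: all vowels already match. No change.
Rule 2: Consonant Assimilation: voiced obstruent before voiceless consonant becomes voiceless ('dt' -> 'tt'). 'fedtev' -> 'fettev'
Rule 3: Final Devoicing: word-final voiced obstruent 'v' becomes voiceless 'f'. 'fettev' -> 'fettef'
Final form: 'fettef'

fettef


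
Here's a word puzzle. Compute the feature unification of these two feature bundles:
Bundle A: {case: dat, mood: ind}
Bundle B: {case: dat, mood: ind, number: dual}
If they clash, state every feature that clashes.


Compare features:
case: A=dat vs B=dat -> unified: dat
mood: A=ind vs B=ind -> unified: ind
number: A=_ vs B=dual -> unified: dual
No clashes found.

Unified: {case: dat, mood: ind, number: dual}


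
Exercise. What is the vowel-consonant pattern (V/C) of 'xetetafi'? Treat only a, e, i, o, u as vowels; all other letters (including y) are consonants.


Letter mapping: x = C, e = V, t = C, e = V, t = C, a = V, f = C, i = V.

CVCVCVCV


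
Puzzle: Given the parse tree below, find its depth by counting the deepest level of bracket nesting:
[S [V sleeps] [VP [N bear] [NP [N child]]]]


Count bracket nesting levels:
'[' at pos 0: depth = 1
'[' at pos 3: depth = 2
'[' at pos 14: depth = 2
'[' at pos 18: depth = 3
'[' at pos 27: depth = 3
'[' at pos 31: depth = 4
Maximum depth reached: 4

4


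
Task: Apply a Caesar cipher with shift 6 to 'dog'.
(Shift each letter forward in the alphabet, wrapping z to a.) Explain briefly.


Shift each letter by 6: d -> j, o -> u, g -> m. Result: 'jum'.

jum


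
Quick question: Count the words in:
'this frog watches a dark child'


Split into words: this | frog | watches | a | dark | child = 6 words.

6


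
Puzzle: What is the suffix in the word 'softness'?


The word 'softness' = 'soft' (root) + '-ness' (suffix). The suffix is '-ness'.

ness


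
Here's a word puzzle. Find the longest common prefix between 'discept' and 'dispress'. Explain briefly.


Compare from the start: 3 characters match: 'dis'. Mismatch at position 4: 'c' vs 'p'.

dis


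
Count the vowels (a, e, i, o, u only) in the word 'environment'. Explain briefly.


Vowels in 'environment': e, i, o, e = 4 vowels.

4


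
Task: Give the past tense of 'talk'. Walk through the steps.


Apply rule: Add -ed. 'talk' becomes 'talked'.

talked
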